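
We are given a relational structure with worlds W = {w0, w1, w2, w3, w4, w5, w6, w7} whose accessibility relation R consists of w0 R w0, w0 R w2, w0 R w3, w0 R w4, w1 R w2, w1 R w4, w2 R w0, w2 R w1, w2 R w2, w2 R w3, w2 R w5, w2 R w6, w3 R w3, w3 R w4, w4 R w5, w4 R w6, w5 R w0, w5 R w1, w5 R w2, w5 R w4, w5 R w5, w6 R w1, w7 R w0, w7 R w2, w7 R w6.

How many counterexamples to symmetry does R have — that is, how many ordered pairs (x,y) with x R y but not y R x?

13

Enumerating: (w0,w3), (w0,w4), (w1,w4), (w2,w3), (w2,w6), (w3,w4), (w4,w6), (w5,w0), (w5,w1), (w6,w1), (w7,w0), (w7,w2), (w7,w6).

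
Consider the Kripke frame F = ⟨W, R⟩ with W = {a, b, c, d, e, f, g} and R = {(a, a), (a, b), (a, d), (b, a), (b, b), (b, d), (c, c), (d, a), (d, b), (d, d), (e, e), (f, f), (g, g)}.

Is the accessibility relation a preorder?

Yes

Reflexive: yes — every world is R-related to itself.
Transitive: yes — every two-step R-path is closed by a direct edge.
So R is a preorder.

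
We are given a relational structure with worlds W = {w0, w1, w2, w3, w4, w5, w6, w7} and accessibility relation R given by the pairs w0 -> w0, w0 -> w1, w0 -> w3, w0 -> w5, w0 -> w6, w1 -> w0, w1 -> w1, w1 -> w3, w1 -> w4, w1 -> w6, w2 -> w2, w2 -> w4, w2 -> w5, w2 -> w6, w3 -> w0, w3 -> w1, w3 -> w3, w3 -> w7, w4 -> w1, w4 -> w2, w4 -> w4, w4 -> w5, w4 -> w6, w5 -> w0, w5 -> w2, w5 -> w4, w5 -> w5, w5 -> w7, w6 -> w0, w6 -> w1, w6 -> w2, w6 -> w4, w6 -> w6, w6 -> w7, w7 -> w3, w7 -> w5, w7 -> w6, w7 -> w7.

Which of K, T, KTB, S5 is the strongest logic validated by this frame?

KTB

Reflexive (axiom T): yes — every world is R-related to itself.
Symmetric (axiom B): yes — every pair in R has its reverse in R.
Euclidean (axiom 5): no — w0 R w1 and w0 R w5, but not w1 R w5.
So F validates K, T, KTB; S5 would additionally require R to be Euclidean. The strongest is KTB.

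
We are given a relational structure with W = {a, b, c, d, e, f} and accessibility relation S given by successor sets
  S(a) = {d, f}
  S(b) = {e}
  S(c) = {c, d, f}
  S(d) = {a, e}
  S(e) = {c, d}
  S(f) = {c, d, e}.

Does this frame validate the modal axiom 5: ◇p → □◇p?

By correspondence theory, 5 is valid on a frame iff S is Euclidean.
Euclidean: no — a S d and a S f, but not d S f.

No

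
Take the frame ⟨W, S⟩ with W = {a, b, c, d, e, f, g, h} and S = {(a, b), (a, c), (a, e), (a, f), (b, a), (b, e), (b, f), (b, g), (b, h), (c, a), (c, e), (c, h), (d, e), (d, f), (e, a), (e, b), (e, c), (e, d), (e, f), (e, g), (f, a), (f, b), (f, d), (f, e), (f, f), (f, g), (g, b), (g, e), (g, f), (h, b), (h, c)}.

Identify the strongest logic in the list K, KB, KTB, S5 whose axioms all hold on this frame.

KB

Symmetric (axiom B): yes — every pair in S has its reverse in S.
Reflexive (axiom T): no — a is not related to itself.
Euclidean (axiom 5): no — a S b and a S c, but not b S c.
So F validates K, KB; KTB would additionally require S to be reflexive. The strongest is KB.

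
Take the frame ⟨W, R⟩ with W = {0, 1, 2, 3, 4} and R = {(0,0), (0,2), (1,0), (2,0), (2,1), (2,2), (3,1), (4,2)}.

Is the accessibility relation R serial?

Yes

Serial: yes — every world has a successor (e.g. 0 R 0).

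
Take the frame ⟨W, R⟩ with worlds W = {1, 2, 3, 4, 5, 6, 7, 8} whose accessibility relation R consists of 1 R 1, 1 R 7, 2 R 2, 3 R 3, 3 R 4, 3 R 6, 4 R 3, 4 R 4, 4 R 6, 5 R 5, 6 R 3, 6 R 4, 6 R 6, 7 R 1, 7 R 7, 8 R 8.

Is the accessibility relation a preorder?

Yes

Reflexive: yes — every world is R-related to itself.
Transitive: yes — every two-step R-path is closed by a direct edge.
So R is a preorder.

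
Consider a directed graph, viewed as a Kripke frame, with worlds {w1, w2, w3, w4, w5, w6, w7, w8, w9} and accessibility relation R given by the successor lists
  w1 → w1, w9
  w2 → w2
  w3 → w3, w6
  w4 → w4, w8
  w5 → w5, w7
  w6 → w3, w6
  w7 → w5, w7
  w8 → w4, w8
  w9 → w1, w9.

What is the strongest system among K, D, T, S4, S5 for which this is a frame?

S5

Serial (axiom D): yes — every world has a successor (e.g. w1 R w1).
Reflexive (axiom T): yes — every world is R-related to itself.
Transitive (axiom 4): yes — every two-step R-path is closed by a direct edge.
Euclidean (axiom 5): yes — any two successors of a common world are R-related.
So F validates K, D, T, S4, S5. The strongest is S5.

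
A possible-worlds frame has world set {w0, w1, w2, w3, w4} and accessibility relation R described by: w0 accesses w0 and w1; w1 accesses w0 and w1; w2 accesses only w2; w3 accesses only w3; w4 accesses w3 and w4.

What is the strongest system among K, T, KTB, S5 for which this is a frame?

Reflexive (axiom T): yes — every world is R-related to itself.
Symmetric (axiom B): no — w4 R w3 but not w3 R w4.
Euclidean (axiom 5): no — w4 R w3 and w4 R w4, but not w3 R w4.
So F validates K, T; KTB would additionally require R to be symmetric. The strongest is T.

T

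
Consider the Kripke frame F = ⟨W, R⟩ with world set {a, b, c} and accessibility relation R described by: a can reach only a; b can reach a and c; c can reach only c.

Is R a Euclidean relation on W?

Euclidean: no — b R a and b R c, but not a R c.

No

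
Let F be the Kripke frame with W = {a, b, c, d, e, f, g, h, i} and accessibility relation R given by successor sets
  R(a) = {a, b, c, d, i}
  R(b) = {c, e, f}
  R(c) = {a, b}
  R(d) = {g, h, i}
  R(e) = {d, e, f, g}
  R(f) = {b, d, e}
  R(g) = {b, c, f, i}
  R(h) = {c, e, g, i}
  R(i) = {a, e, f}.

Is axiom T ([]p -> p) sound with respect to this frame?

By correspondence theory, T is valid on a frame iff R is reflexive.
Reflexive: no — b is not related to itself.

No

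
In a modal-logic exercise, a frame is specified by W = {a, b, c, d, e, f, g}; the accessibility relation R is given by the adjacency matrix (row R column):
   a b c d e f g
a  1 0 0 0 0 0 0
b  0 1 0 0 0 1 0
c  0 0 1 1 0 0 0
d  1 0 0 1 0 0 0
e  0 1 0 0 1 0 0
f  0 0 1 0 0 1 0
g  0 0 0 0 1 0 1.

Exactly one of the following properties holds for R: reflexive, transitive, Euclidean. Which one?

reflexive

Reflexive: yes — every world is R-related to itself.
Transitive: no — b R f and f R c, but not b R c.
Euclidean: no — b R f and b R b, but not f R b.
Only reflexive holds.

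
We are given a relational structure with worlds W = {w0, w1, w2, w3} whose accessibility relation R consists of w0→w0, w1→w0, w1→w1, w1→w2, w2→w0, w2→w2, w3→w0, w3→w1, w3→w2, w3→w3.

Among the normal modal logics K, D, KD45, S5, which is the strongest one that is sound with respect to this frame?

D

Serial (axiom D): yes — every world has a successor (e.g. w0 R w0).
Euclidean (axiom 5): no — w1 R w0 and w1 R w2, but not w0 R w2.
Transitive (axiom 4): yes — every two-step R-path is closed by a direct edge.
Reflexive (axiom T): yes — every world is R-related to itself.
So F validates K, D; KD45 would additionally require R to be Euclidean. The strongest is D.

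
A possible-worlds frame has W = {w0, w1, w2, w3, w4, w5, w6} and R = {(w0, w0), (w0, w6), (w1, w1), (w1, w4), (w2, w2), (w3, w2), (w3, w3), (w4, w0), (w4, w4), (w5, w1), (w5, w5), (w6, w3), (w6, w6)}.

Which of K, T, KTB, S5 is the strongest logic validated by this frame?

T

Reflexive (axiom T): yes — every world is R-related to itself.
Symmetric (axiom B): no — w0 R w6 but not w6 R w0.
Euclidean (axiom 5): no — w0 R w6 and w0 R w0, but not w6 R w0.
So F validates K, T; KTB would additionally require R to be symmetric. The strongest is T.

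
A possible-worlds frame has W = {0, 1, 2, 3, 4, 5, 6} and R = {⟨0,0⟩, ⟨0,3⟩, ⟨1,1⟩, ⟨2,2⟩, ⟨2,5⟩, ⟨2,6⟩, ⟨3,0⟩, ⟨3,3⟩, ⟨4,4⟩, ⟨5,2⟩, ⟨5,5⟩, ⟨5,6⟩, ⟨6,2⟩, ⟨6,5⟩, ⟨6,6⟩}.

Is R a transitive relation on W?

Yes

Transitive: yes — every two-step R-path is closed by a direct edge.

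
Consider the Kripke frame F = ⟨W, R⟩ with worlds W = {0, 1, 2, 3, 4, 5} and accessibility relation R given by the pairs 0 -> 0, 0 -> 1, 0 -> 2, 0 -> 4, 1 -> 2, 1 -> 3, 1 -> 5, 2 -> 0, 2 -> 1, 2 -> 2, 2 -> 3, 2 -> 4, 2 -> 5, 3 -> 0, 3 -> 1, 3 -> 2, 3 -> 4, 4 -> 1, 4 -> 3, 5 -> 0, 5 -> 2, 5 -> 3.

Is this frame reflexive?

Reflexive: no — 1 is not related to itself.

No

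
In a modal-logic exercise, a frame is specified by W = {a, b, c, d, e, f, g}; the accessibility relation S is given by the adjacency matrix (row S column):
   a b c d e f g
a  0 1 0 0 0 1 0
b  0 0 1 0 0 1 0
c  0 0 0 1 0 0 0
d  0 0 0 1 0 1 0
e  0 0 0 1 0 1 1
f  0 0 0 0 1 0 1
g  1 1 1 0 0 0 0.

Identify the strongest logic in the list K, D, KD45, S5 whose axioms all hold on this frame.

D

Serial (axiom D): yes — every world has a successor (e.g. a S b).
Euclidean (axiom 5): no — a S f and a S b, but not f S b.
Transitive (axiom 4): no — a S b and b S c, but not a S c.
Reflexive (axiom T): no — a is not related to itself.
So F validates K, D; KD45 would additionally require S to be Euclidean and transitive. The strongest is D.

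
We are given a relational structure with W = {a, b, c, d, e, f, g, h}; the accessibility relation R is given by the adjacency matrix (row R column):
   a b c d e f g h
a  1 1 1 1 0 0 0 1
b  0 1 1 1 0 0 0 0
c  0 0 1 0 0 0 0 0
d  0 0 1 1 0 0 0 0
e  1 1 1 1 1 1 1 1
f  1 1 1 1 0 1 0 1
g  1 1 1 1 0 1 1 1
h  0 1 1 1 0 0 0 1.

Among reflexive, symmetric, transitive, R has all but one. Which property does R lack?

symmetric

Reflexive: yes — every world is R-related to itself.
Symmetric: no — a R b but not b R a.
Transitive: yes — every two-step R-path is closed by a direct edge.
Only symmetric fails.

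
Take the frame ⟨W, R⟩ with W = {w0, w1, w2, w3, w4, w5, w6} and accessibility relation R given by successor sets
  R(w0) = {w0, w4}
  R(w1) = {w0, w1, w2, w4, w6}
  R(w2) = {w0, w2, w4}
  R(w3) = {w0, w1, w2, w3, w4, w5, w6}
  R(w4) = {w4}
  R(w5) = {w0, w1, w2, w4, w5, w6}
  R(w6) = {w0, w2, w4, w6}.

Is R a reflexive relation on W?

Yes

Reflexive: yes — every world is R-related to itself.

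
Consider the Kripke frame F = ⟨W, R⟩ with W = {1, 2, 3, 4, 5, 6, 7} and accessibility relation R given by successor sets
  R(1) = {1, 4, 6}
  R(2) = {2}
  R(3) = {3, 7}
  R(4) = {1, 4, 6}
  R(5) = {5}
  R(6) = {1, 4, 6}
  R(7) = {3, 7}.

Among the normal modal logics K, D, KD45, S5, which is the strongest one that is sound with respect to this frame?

Serial (axiom D): yes — every world has a successor (e.g. 1 R 1).
Euclidean (axiom 5): yes — any two successors of a common world are R-related.
Transitive (axiom 4): yes — every two-step R-path is closed by a direct edge.
Reflexive (axiom T): yes — every world is R-related to itself.
So F validates K, D, KD45, S5. The strongest is S5.

S5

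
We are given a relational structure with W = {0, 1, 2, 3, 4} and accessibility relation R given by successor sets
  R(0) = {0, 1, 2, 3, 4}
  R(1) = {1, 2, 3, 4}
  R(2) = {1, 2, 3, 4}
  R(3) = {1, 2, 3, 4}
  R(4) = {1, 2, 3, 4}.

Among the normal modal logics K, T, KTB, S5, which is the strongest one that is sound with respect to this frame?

Reflexive (axiom T): yes — every world is R-related to itself.
Symmetric (axiom B): no — 0 R 1 but not 1 R 0.
Euclidean (axiom 5): no — 0 R 1 and 0 R 0, but not 1 R 0.
So F validates K, T; KTB would additionally require R to be symmetric. The strongest is T.

T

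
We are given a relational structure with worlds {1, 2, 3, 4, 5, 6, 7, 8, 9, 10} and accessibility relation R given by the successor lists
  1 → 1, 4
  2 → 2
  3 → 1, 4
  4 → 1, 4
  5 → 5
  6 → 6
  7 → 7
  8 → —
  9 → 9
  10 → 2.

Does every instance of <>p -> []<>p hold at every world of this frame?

Yes

Axiom 5 corresponds to the accessibility relation being Euclidean.
Euclidean: yes — any two successors of a common world are R-related.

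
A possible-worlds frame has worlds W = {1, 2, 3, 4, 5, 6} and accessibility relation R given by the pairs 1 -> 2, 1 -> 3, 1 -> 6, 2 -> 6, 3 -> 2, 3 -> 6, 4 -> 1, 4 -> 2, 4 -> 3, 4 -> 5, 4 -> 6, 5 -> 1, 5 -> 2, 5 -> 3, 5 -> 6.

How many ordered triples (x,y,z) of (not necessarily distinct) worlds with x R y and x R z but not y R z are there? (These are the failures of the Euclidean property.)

35

Enumerating: (1,2,2), (1,2,3), (1,3,3), (1,6,2), (1,6,3), (1,6,6), (2,6,6), (3,2,2), (3,6,2), (3,6,6), (4,1,1), (4,1,5), … and 23 more.
Total: 35.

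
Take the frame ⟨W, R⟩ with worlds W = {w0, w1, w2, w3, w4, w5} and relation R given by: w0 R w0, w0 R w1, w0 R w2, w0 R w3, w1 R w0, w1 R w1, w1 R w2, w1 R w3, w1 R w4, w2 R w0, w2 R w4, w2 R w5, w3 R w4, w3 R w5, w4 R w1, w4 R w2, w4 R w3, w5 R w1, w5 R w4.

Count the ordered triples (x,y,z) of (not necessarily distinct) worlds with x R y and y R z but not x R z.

30

Enumerating: (w0,w1,w4), (w0,w2,w4), (w0,w2,w5), (w0,w3,w4), (w0,w3,w5), (w1,w2,w5), (w1,w3,w5), (w2,w0,w1), (w2,w0,w2), (w2,w0,w3), (w2,w4,w1), (w2,w4,w2), … and 18 more.
Total: 30.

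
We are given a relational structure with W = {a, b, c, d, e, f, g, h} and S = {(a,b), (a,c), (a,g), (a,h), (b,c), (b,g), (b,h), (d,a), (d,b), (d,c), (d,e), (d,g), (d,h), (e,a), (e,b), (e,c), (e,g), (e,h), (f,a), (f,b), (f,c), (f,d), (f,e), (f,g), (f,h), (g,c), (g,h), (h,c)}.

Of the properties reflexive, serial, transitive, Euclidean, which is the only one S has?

Reflexive: no — a is not related to itself.
Serial: no — c has no S-successor.
Transitive: yes — every two-step S-path is closed by a direct edge.
Euclidean: no — a S c and a S b, but not c S b.
Only transitive holds.

transitive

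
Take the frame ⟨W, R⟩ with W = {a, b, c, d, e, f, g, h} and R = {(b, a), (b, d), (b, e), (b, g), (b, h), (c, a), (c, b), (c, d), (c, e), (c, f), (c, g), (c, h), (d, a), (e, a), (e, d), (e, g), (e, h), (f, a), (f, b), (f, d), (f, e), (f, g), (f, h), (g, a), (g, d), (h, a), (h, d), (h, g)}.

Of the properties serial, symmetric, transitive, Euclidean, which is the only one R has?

Serial: no — a has no R-successor.
Symmetric: no — b R a but not a R b.
Transitive: yes — every two-step R-path is closed by a direct edge.
Euclidean: no — b R a and b R d, but not a R d.
Only transitive holds.

transitive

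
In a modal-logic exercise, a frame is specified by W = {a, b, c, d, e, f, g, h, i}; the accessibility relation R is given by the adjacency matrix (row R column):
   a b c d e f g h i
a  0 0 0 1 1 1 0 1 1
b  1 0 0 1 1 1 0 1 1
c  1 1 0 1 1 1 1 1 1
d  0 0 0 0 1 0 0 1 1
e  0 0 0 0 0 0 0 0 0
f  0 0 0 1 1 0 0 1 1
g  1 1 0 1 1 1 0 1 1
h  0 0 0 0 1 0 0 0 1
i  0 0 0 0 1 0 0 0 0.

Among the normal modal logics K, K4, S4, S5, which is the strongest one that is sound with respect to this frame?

Transitive (axiom 4): yes — every two-step R-path is closed by a direct edge.
Reflexive (axiom T): no — a is not related to itself.
Euclidean (axiom 5): no — a R d and a R f, but not d R f.
So F validates K, K4; S4 would additionally require R to be reflexive. The strongest is K4.

K4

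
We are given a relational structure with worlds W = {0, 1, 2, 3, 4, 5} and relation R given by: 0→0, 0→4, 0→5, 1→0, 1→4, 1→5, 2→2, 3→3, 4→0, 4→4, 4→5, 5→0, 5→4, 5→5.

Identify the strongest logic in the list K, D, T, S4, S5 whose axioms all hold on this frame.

D

Serial (axiom D): yes — every world has a successor (e.g. 0 R 0).
Reflexive (axiom T): no — 1 is not related to itself.
Transitive (axiom 4): yes — every two-step R-path is closed by a direct edge.
Euclidean (axiom 5): yes — any two successors of a common world are R-related.
So F validates K, D; T would additionally require R to be reflexive. The strongest is D.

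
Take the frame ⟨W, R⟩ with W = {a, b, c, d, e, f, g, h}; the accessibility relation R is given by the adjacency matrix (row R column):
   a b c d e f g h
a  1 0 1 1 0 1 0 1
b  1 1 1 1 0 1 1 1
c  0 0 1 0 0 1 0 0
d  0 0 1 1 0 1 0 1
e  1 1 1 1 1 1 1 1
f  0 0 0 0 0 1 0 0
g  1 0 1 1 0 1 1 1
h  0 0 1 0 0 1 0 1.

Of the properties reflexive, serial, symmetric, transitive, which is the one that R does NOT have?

Reflexive: yes — every world is R-related to itself.
Serial: yes — every world has a successor (e.g. a R a).
Symmetric: no — a R c but not c R a.
Transitive: yes — every two-step R-path is closed by a direct edge.
Only symmetric fails.

symmetric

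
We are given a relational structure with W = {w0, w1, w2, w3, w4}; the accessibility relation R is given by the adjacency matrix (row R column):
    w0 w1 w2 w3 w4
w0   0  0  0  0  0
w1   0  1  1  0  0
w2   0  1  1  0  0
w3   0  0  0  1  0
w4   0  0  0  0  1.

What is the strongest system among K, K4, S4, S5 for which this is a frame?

Transitive (axiom 4): yes — every two-step R-path is closed by a direct edge.
Reflexive (axiom T): no — w0 is not related to itself.
Euclidean (axiom 5): yes — any two successors of a common world are R-related.
So F validates K, K4; S4 would additionally require R to be reflexive. The strongest is K4.

K4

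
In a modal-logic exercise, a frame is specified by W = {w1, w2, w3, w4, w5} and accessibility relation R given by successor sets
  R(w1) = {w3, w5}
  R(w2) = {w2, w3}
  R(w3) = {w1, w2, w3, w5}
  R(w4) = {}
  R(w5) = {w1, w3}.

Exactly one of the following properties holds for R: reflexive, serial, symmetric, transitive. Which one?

Reflexive: no — w1 is not related to itself.
Serial: no — w4 has no R-successor.
Symmetric: yes — every pair in R has its reverse in R.
Transitive: no — w1 R w3 and w3 R w2, but not w1 R w2.
Only symmetric holds.

symmetric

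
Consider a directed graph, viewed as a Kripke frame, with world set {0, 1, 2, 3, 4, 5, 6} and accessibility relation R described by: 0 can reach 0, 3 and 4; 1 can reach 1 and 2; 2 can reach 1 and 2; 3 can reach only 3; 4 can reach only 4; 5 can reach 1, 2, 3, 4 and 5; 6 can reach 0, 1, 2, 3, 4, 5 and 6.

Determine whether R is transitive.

Yes

Transitive: yes — every two-step R-path is closed by a direct edge.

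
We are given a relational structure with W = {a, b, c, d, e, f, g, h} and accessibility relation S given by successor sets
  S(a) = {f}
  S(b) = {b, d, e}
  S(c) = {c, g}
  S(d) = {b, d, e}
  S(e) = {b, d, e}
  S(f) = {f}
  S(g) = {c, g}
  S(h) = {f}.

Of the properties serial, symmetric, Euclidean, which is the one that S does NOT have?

Serial: yes — every world has a successor (e.g. a S f).
Symmetric: no — a S f but not f S a.
Euclidean: yes — any two successors of a common world are S-related.
Only symmetric fails.

symmetric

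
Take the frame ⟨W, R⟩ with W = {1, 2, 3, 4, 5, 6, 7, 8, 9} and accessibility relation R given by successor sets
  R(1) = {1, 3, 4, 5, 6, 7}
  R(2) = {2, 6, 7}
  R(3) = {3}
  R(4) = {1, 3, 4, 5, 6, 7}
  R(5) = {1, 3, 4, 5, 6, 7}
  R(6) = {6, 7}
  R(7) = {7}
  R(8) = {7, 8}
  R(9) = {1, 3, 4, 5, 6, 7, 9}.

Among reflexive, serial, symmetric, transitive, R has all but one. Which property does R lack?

Reflexive: yes — every world is R-related to itself.
Serial: yes — every world has a successor (e.g. 1 R 1).
Symmetric: no — 1 R 3 but not 3 R 1.
Transitive: yes — every two-step R-path is closed by a direct edge.
Only symmetric fails.

symmetric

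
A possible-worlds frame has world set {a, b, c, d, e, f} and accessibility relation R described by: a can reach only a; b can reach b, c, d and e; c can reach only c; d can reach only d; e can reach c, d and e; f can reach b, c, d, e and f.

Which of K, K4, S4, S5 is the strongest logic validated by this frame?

S4

Transitive (axiom 4): yes — every two-step R-path is closed by a direct edge.
Reflexive (axiom T): yes — every world is R-related to itself.
Euclidean (axiom 5): no — b R c and b R d, but not c R d.
So F validates K, K4, S4; S5 would additionally require R to be Euclidean. The strongest is S4.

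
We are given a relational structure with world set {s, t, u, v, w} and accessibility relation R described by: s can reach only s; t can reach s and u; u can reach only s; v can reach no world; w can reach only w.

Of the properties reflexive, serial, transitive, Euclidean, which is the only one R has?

transitive

Reflexive: no — t is not related to itself.
Serial: no — v has no R-successor.
Transitive: yes — every two-step R-path is closed by a direct edge.
Euclidean: no — t R s and t R u, but not s R u.
Only transitive holds.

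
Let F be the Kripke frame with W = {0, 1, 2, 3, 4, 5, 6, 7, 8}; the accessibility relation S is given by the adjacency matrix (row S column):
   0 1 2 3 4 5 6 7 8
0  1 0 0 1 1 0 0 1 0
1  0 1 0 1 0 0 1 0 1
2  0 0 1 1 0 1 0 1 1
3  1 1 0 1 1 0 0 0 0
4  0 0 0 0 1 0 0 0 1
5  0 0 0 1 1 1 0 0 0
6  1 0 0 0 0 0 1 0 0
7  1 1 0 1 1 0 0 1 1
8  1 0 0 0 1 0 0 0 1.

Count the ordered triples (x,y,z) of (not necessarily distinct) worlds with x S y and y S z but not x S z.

32

Enumerating: (0,3,1), (0,4,8), (0,7,1), (0,7,8), (1,3,0), (1,3,4), (1,6,0), (1,8,0), (1,8,4), (2,3,0), (2,3,1), (2,3,4), … and 20 more.
Total: 32.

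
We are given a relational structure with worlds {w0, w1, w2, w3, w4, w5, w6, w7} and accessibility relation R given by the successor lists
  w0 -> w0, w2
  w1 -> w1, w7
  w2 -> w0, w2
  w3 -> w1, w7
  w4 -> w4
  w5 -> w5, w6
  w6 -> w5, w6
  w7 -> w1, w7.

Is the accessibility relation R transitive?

Yes

Transitive: yes — every two-step R-path is closed by a direct edge.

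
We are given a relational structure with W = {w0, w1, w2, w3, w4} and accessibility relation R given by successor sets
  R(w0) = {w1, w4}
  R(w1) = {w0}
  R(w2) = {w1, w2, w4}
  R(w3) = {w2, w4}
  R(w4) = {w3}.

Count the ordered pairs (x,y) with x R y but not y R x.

4

Enumerating: (w0,w4), (w2,w1), (w2,w4), (w3,w2).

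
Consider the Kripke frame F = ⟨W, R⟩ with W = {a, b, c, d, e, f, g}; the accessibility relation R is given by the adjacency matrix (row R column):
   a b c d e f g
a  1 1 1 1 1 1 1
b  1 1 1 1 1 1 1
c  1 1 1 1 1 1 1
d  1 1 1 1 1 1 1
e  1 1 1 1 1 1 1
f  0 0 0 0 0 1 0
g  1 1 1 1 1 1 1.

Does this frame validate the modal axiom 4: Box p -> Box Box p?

Yes

By correspondence theory, 4 is valid on a frame iff R is transitive.
Transitive: yes — every two-step R-path is closed by a direct edge.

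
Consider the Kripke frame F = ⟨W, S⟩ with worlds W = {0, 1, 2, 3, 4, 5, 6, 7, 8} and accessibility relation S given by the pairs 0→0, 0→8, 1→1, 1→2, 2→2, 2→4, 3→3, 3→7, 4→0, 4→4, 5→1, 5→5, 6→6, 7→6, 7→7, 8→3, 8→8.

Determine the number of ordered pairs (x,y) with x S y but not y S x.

Enumerating: (0,8), (1,2), (2,4), (3,7), (4,0), (5,1), (7,6), (8,3).

8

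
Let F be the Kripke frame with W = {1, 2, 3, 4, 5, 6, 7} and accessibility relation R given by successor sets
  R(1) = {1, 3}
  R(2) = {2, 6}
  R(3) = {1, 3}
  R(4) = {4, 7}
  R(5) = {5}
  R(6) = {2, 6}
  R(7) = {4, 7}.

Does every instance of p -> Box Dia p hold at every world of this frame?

Yes

Axiom B corresponds to the accessibility relation being symmetric.
Symmetric: yes — every pair in R has its reverse in R.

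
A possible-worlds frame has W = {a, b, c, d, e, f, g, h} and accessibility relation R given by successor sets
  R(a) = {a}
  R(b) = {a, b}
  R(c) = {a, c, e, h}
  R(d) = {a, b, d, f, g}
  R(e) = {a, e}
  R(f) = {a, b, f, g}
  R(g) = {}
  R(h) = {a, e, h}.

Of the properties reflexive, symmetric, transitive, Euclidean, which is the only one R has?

Reflexive: no — g is not related to itself.
Symmetric: no — b R a but not a R b.
Transitive: yes — every two-step R-path is closed by a direct edge.
Euclidean: no — c R a and c R e, but not a R e.
Only transitive holds.

transitive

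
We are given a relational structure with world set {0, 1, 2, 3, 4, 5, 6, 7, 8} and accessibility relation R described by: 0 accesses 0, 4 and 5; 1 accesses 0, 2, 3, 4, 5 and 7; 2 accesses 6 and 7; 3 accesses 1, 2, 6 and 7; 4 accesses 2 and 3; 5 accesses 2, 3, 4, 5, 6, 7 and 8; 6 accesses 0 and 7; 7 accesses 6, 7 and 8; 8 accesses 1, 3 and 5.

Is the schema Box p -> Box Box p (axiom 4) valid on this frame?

Axiom 4 corresponds to the accessibility relation being transitive.
Transitive: no — 0 R 4 and 4 R 2, but not 0 R 2.

No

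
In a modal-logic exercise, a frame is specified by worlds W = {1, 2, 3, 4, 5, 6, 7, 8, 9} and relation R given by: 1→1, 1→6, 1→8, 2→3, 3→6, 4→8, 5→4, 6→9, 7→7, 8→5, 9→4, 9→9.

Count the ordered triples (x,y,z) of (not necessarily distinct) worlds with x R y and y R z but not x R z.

9

Enumerating: (1,6,9), (1,8,5), (2,3,6), (3,6,9), (4,8,5), (5,4,8), (6,9,4), (8,5,4), (9,4,8).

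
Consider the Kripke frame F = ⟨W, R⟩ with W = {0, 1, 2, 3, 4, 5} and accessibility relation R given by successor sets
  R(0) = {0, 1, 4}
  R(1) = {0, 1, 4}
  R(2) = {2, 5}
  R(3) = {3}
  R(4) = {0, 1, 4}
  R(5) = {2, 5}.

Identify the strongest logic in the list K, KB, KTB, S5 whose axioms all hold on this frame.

Symmetric (axiom B): yes — every pair in R has its reverse in R.
Reflexive (axiom T): yes — every world is R-related to itself.
Euclidean (axiom 5): yes — any two successors of a common world are R-related.
So F validates K, KB, KTB, S5. The strongest is S5.

S5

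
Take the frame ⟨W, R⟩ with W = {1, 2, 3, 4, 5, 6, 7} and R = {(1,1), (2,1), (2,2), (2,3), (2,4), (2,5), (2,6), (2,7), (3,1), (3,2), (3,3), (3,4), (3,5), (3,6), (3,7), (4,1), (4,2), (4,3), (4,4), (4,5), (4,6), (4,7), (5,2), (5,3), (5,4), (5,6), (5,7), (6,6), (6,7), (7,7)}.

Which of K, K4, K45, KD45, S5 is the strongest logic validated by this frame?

Transitive (axiom 4): no — 5 R 2 and 2 R 1, but not 5 R 1.
Euclidean (axiom 5): no — 2 R 1 and 2 R 3, but not 1 R 3.
Serial (axiom D): yes — every world has a successor (e.g. 1 R 1).
Reflexive (axiom T): no — 5 is not related to itself.
So F validates K; K4 would additionally require R to be transitive. The strongest is K.

K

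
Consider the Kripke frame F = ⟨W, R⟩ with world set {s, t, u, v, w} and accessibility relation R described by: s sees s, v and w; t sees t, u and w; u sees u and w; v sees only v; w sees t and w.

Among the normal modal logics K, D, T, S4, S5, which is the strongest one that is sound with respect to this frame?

Serial (axiom D): yes — every world has a successor (e.g. s R s).
Reflexive (axiom T): yes — every world is R-related to itself.
Transitive (axiom 4): no — s R w and w R t, but not s R t.
Euclidean (axiom 5): no — s R v and s R w, but not v R w.
So F validates K, D, T; S4 would additionally require R to be transitive. The strongest is T.

T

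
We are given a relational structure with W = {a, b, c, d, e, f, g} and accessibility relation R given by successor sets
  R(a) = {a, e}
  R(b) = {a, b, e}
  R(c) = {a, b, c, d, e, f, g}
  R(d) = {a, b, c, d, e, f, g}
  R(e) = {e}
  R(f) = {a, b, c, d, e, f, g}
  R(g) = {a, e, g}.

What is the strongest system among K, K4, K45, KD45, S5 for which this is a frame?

Transitive (axiom 4): yes — every two-step R-path is closed by a direct edge.
Euclidean (axiom 5): no — b R e and b R a, but not e R a.
Serial (axiom D): yes — every world has a successor (e.g. a R a).
Reflexive (axiom T): yes — every world is R-related to itself.
So F validates K, K4; K45 would additionally require R to be Euclidean. The strongest is K4.

K4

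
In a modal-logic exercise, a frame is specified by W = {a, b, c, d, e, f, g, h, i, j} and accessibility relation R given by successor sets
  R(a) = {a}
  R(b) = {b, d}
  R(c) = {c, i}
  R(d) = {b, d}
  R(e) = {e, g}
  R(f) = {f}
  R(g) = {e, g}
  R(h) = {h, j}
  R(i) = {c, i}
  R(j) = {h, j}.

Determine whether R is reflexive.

Yes

Reflexive: yes — every world is R-related to itself.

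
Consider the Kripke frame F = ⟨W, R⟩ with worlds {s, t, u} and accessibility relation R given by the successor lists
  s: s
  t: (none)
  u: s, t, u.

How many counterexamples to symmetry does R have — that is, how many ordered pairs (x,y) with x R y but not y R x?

2

Enumerating: (u,s), (u,t).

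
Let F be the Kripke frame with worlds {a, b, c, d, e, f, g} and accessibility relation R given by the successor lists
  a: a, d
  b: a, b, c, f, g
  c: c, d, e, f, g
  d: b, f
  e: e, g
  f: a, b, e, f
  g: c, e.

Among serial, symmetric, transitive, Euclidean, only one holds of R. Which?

serial

Serial: yes — every world has a successor (e.g. a R a).
Symmetric: no — a R d but not d R a.
Transitive: no — a R d and d R b, but not a R b.
Euclidean: no — b R a and b R c, but not a R c.
Only serial holds.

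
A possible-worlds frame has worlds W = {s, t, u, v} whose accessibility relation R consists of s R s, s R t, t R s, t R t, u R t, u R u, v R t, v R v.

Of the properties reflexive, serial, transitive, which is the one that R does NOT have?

Reflexive: yes — every world is R-related to itself.
Serial: yes — every world has a successor (e.g. s R s).
Transitive: no — u R t and t R s, but not u R s.
Only transitive fails.

transitive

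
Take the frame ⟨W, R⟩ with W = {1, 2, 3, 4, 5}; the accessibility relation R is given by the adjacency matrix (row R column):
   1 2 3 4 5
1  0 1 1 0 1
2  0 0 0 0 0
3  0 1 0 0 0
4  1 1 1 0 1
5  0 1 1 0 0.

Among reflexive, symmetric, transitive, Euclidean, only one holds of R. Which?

transitive

Reflexive: no — 1 is not related to itself.
Symmetric: no — 1 R 2 but not 2 R 1.
Transitive: yes — every two-step R-path is closed by a direct edge.
Euclidean: no — 1 R 2 and 1 R 3, but not 2 R 3.
Only transitive holds.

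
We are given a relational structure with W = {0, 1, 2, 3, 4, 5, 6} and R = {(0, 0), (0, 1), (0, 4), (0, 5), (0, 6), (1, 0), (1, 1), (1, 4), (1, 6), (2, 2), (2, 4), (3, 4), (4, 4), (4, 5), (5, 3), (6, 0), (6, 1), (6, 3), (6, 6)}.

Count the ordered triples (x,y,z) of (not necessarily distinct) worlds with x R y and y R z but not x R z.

13

Enumerating: (0,5,3), (0,6,3), (1,0,5), (1,4,5), (1,6,3), (2,4,5), (3,4,5), (4,5,3), (5,3,4), (6,0,4), (6,0,5), (6,1,4), (6,3,4).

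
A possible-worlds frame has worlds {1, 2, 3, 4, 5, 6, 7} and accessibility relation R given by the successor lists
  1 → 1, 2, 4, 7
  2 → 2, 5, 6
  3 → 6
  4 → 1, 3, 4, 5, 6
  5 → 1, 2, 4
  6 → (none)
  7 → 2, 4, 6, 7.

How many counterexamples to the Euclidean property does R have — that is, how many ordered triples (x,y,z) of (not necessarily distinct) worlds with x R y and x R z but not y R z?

38

Enumerating: (1,2,1), (1,2,4), (1,2,7), (1,4,2), (1,4,7), (1,7,1), (2,5,5), (2,5,6), (2,6,2), (2,6,5), (2,6,6), (3,6,6), … and 26 more.
Total: 38.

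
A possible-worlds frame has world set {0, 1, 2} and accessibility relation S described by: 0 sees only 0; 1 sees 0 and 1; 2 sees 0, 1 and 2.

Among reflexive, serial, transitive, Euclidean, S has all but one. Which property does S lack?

Reflexive: yes — every world is S-related to itself.
Serial: yes — every world has a successor (e.g. 0 S 0).
Transitive: yes — every two-step S-path is closed by a direct edge.
Euclidean: no — 2 S 0 and 2 S 1, but not 0 S 1.
Only Euclidean fails.

Euclidean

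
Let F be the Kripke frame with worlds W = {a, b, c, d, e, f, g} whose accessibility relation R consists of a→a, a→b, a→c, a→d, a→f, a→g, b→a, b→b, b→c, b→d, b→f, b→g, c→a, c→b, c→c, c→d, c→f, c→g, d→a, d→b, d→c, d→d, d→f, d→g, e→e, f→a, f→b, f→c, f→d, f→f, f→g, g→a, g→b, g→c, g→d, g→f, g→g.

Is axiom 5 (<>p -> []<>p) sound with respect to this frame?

Yes

By correspondence theory, 5 is valid on a frame iff R is Euclidean.
Euclidean: yes — any two successors of a common world are R-related.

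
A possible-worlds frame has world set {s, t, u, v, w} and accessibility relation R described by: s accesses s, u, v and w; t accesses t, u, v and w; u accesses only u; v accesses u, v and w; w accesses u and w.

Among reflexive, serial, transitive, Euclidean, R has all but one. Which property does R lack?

Euclidean

Reflexive: yes — every world is R-related to itself.
Serial: yes — every world has a successor (e.g. s R s).
Transitive: yes — every two-step R-path is closed by a direct edge.
Euclidean: no — s R u and s R v, but not u R v.
Only Euclidean fails.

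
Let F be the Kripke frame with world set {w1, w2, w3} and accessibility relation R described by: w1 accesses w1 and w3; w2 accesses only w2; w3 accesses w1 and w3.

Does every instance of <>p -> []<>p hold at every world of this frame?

The schema 5 characterises exactly the Euclidean frames.
Euclidean: yes — any two successors of a common world are R-related.

Yes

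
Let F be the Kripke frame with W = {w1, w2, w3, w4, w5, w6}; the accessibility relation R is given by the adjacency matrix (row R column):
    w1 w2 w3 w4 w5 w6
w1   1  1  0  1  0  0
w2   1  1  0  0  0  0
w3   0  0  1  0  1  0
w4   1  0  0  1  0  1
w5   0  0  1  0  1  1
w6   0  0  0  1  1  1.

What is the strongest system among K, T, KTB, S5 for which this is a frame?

KTB

Reflexive (axiom T): yes — every world is R-related to itself.
Symmetric (axiom B): yes — every pair in R has its reverse in R.
Euclidean (axiom 5): no — w1 R w2 and w1 R w4, but not w2 R w4.
So F validates K, T, KTB; S5 would additionally require R to be Euclidean. The strongest is KTB.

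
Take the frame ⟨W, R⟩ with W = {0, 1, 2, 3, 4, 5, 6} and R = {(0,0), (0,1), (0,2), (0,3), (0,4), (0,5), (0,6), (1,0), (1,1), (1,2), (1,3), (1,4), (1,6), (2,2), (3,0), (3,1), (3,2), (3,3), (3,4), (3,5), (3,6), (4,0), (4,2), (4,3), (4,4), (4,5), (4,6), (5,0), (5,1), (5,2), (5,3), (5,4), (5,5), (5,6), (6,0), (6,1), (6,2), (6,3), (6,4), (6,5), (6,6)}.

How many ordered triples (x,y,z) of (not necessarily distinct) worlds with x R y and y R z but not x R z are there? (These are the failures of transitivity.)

Enumerating: (1,0,5), (1,3,5), (1,4,5), (1,6,5), (4,0,1), (4,3,1), (4,5,1), (4,6,1).

8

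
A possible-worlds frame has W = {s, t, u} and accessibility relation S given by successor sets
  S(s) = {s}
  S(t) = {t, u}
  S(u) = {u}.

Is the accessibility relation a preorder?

Yes

Reflexive: yes — every world is S-related to itself.
Transitive: yes — every two-step S-path is closed by a direct edge.
So S is a preorder.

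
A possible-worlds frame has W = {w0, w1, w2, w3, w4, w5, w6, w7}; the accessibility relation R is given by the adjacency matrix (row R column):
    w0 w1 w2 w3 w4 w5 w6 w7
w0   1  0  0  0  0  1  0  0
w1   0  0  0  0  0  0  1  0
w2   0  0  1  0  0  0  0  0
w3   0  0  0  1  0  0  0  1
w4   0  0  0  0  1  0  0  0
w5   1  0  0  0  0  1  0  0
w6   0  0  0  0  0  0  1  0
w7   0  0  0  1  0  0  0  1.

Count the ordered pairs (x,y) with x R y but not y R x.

Enumerating: (w1,w6).

1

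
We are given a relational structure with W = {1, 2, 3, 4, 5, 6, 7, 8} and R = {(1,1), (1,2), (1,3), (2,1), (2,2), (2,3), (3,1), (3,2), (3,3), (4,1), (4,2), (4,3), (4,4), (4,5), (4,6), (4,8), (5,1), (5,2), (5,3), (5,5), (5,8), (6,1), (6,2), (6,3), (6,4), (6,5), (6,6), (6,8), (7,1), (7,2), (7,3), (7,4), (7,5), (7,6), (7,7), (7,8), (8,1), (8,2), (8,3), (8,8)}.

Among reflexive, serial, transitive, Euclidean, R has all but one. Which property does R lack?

Reflexive: yes — every world is R-related to itself.
Serial: yes — every world has a successor (e.g. 1 R 1).
Transitive: yes — every two-step R-path is closed by a direct edge.
Euclidean: no — 4 R 1 and 4 R 5, but not 1 R 5.
Only Euclidean fails.

Euclidean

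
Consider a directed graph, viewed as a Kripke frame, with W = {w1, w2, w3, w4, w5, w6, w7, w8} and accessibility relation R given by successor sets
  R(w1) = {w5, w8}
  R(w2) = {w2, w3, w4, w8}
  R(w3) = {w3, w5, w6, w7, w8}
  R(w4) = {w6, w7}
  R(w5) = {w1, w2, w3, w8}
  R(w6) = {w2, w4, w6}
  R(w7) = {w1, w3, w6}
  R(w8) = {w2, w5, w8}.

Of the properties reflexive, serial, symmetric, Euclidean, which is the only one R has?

Reflexive: no — w1 is not related to itself.
Serial: yes — every world has a successor (e.g. w1 R w5).
Symmetric: no — w1 R w8 but not w8 R w1.
Euclidean: no — w2 R w3 and w2 R w4, but not w3 R w4.
Only serial holds.

serial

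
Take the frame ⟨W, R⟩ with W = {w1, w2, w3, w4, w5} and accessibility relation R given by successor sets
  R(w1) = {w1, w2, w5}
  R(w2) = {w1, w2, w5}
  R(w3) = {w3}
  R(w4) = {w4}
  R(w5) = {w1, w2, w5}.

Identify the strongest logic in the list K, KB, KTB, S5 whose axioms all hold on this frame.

S5

Symmetric (axiom B): yes — every pair in R has its reverse in R.
Reflexive (axiom T): yes — every world is R-related to itself.
Euclidean (axiom 5): yes — any two successors of a common world are R-related.
So F validates K, KB, KTB, S5. The strongest is S5.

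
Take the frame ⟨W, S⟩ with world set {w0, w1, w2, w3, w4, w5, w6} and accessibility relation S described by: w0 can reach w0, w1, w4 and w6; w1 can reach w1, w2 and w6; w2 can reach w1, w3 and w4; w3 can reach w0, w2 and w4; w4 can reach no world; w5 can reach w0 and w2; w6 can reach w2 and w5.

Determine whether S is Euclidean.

No

Euclidean: no — w0 S w1 and w0 S w4, but not w1 S w4.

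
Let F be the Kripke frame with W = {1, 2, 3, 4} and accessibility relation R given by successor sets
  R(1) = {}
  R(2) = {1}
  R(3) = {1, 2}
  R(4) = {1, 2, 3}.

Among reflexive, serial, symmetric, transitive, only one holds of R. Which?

Reflexive: no — 1 is not related to itself.
Serial: no — 1 has no R-successor.
Symmetric: no — 2 R 1 but not 1 R 2.
Transitive: yes — every two-step R-path is closed by a direct edge.
Only transitive holds.

transitive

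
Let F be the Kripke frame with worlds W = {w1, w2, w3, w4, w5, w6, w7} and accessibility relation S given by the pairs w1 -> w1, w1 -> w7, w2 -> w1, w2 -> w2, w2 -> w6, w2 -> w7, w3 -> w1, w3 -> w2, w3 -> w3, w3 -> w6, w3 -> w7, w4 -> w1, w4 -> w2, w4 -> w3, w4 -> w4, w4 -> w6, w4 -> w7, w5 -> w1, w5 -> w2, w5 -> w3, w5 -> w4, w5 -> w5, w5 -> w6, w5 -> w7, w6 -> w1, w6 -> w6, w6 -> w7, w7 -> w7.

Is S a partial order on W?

Yes

Reflexive: yes — every world is S-related to itself.
Transitive: yes — every two-step S-path is closed by a direct edge.
Antisymmetric: yes — no distinct pair is related both ways.
So S is a partial order.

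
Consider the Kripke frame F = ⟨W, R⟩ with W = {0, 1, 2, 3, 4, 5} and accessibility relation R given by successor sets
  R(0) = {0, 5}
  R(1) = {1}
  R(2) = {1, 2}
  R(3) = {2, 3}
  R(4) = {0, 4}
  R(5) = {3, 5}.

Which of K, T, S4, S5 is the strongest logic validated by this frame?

Reflexive (axiom T): yes — every world is R-related to itself.
Transitive (axiom 4): no — 0 R 5 and 5 R 3, but not 0 R 3.
Euclidean (axiom 5): no — 0 R 5 and 0 R 0, but not 5 R 0.
So F validates K, T; S4 would additionally require R to be transitive. The strongest is T.

T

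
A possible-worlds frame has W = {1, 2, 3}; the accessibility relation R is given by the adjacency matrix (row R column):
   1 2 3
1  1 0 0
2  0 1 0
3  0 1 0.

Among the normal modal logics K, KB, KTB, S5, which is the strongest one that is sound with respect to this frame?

Symmetric (axiom B): no — 3 R 2 but not 2 R 3.
Reflexive (axiom T): no — 3 is not related to itself.
Euclidean (axiom 5): yes — any two successors of a common world are R-related.
So F validates K; KB would additionally require R to be symmetric. The strongest is K.

K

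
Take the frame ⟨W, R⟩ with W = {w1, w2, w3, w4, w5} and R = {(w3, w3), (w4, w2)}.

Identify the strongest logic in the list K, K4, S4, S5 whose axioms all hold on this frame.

Transitive (axiom 4): yes — every two-step R-path is closed by a direct edge.
Reflexive (axiom T): no — w1 is not related to itself.
Euclidean (axiom 5): no — w4 R w2 and w4 R w2, but not w2 R w2.
So F validates K, K4; S4 would additionally require R to be reflexive. The strongest is K4.

K4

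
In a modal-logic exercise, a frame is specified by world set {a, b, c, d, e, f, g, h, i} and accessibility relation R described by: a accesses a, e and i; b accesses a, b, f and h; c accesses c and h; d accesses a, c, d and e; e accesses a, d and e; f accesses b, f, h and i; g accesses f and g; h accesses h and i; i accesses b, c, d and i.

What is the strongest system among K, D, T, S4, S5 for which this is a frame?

T

Serial (axiom D): yes — every world has a successor (e.g. a R a).
Reflexive (axiom T): yes — every world is R-related to itself.
Transitive (axiom 4): no — a R e and e R d, but not a R d.
Euclidean (axiom 5): no — a R e and a R i, but not e R i.
So F validates K, D, T; S4 would additionally require R to be transitive. The strongest is T.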